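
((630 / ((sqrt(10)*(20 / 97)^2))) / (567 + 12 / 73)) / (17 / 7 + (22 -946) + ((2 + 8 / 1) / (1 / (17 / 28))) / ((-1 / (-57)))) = -14423997*sqrt(10) / 3176990200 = -0.01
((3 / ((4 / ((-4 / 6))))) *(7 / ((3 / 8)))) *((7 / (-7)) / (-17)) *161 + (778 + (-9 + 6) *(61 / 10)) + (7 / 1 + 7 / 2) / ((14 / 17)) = 697739 / 1020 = 684.06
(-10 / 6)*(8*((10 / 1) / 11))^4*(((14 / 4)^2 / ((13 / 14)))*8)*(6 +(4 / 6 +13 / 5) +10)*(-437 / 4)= 1035802000.26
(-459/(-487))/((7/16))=7344/3409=2.15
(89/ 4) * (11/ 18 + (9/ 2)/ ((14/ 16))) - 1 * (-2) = 65533/ 504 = 130.03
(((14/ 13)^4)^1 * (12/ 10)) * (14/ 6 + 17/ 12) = 6.05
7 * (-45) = -315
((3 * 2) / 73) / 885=2 / 21535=0.00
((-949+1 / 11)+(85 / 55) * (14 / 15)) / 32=-3553 / 120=-29.61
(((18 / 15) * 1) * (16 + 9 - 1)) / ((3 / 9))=432 / 5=86.40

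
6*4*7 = 168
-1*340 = -340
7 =7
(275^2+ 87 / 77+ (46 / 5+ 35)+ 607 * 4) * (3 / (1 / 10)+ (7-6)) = 932103567 / 385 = 2421048.23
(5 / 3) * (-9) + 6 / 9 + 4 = -31 / 3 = -10.33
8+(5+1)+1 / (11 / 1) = 155 / 11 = 14.09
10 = 10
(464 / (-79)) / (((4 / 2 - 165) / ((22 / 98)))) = 5104 / 630973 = 0.01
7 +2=9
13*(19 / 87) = 2.84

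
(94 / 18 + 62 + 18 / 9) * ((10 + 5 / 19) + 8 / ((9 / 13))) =2324413 / 1539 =1510.34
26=26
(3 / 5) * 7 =21 / 5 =4.20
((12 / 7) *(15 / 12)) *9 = 135 / 7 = 19.29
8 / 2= 4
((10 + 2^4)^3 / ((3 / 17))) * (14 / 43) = 4183088 / 129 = 32427.04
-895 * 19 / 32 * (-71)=1207355 / 32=37729.84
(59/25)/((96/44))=649/600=1.08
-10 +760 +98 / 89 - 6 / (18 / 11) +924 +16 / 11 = 4913275 / 2937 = 1672.89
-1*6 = -6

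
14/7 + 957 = 959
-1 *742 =-742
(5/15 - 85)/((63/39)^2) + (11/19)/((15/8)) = -4039162/125685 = -32.14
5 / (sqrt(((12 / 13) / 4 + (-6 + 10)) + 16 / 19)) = 5 * sqrt(309491) / 1253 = 2.22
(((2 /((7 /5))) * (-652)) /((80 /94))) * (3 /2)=-22983 /14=-1641.64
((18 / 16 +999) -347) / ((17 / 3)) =15675 / 136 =115.26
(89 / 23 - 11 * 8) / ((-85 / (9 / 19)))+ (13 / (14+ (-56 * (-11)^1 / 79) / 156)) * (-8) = -278707224 / 40198319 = -6.93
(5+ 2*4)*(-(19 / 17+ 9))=-2236 / 17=-131.53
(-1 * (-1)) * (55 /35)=11 /7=1.57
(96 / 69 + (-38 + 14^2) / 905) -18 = -342076 / 20815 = -16.43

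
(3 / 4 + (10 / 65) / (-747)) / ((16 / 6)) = 29125 / 103584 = 0.28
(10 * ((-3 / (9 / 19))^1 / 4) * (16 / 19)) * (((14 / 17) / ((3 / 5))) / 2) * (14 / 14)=-1400 / 153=-9.15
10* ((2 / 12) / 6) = 5 / 18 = 0.28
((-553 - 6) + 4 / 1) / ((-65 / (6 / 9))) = 74 / 13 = 5.69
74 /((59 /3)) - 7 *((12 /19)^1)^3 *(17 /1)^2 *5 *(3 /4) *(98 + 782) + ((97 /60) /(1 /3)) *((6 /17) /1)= -115705254035169 /68795770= -1681865.82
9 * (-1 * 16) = -144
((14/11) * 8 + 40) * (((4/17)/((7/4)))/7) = 8832/9163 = 0.96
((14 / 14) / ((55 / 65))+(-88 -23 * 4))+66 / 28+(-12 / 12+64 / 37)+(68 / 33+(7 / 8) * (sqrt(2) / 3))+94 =-1361891 / 17094+7 * sqrt(2) / 24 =-79.26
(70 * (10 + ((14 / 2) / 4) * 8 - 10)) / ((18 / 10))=4900 / 9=544.44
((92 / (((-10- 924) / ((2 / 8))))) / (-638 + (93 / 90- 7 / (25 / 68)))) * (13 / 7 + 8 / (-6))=6325 / 321672869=0.00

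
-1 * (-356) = 356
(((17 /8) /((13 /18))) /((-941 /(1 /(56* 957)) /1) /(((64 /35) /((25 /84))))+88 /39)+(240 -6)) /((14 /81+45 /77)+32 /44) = 1359101096274978 /8622322170071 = 157.63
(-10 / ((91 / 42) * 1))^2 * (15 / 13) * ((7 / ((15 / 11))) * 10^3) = 277200000 / 2197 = 126172.05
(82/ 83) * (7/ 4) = 287/ 166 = 1.73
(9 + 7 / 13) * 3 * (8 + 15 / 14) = 23622 / 91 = 259.58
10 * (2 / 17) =20 / 17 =1.18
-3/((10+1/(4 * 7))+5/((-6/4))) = -252/563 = -0.45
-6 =-6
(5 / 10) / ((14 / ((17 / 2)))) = 17 / 56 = 0.30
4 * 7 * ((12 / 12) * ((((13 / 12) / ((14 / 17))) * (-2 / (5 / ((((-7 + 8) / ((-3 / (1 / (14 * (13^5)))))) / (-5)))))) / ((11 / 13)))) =-17 / 76126050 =-0.00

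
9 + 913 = 922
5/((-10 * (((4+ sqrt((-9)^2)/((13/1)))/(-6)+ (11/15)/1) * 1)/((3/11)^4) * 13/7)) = 8505/278179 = 0.03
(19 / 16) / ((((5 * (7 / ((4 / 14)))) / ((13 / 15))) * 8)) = 247 / 235200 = 0.00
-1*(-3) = 3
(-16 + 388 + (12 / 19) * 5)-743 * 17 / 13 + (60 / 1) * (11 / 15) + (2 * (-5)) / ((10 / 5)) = -137692 / 247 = -557.46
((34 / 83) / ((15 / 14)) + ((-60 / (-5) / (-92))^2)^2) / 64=133305161 / 22297730880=0.01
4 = 4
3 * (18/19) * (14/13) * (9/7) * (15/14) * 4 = 29160/1729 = 16.87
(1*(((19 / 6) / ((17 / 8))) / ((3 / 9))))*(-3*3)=-684 / 17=-40.24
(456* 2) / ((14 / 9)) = 4104 / 7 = 586.29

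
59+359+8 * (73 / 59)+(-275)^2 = 4487121 / 59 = 76052.90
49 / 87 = 0.56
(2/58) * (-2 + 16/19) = -22/551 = -0.04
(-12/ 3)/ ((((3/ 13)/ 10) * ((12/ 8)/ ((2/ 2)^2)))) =-1040/ 9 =-115.56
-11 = -11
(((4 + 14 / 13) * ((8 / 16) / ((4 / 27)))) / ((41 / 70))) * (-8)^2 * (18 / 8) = 2245320 / 533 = 4212.61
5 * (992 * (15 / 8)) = 9300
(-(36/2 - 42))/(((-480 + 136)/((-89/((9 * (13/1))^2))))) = 89/196209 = 0.00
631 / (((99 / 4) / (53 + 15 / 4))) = 143237 / 99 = 1446.84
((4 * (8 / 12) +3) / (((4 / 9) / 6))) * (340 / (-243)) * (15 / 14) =-7225 / 63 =-114.68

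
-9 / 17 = -0.53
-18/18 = -1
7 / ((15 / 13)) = 91 / 15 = 6.07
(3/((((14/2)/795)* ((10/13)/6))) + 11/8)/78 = 148901/4368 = 34.09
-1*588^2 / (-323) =345744 / 323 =1070.41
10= 10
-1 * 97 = -97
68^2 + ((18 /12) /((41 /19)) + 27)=381439 /82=4651.70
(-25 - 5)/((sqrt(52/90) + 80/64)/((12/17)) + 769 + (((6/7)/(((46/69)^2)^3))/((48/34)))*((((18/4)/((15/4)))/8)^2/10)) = -96235721486714880000/2472567997905104179889 + 11791761408000000*sqrt(130)/2472567997905104179889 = -0.04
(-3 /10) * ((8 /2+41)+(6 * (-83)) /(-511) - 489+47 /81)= 18313249 /137970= 132.73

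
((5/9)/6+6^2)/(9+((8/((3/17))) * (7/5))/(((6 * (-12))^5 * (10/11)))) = 1309428633600/326517349091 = 4.01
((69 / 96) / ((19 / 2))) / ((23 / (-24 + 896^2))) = 100349 / 38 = 2640.76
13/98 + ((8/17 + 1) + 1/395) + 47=31986001/658070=48.61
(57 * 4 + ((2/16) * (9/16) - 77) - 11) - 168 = -3575/128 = -27.93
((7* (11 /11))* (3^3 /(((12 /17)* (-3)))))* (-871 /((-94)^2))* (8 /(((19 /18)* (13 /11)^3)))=286525701 /7093099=40.39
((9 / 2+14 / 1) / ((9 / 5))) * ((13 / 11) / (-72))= -2405 / 14256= -0.17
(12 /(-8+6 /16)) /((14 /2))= -96 /427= -0.22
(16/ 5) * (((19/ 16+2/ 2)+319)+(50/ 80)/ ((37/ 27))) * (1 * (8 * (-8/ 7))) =-9410.37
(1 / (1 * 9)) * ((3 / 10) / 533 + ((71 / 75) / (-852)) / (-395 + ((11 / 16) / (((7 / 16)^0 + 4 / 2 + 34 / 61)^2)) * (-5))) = 40404750721 / 642861371967750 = 0.00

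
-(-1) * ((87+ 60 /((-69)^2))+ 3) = 90.01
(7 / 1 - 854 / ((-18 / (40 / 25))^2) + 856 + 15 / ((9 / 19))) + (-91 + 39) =1692736 / 2025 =835.92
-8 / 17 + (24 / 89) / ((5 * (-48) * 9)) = -64097 / 136170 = -0.47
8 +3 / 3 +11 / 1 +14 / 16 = 167 / 8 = 20.88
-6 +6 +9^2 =81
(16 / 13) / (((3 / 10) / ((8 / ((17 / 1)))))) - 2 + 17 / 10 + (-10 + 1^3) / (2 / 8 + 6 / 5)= -879881 / 192270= -4.58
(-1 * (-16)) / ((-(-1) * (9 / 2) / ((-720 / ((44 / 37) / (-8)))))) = 189440 / 11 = 17221.82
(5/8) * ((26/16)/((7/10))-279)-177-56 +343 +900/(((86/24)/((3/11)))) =5.57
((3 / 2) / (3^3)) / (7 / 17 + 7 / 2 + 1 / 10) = 85 / 6138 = 0.01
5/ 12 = 0.42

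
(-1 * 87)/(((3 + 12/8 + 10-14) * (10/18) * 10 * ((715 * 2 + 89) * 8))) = -783/303800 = -0.00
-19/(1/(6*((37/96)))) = -703/16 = -43.94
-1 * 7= -7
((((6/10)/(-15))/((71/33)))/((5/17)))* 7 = -3927/8875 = -0.44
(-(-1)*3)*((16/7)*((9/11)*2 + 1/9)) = 2768/231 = 11.98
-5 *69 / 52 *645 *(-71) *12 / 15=3159855 / 13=243065.77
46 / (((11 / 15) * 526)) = 345 / 2893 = 0.12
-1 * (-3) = 3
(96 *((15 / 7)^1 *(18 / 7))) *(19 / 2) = 246240 / 49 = 5025.31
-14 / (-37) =14 / 37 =0.38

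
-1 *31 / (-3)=31 / 3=10.33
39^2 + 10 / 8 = 6089 / 4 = 1522.25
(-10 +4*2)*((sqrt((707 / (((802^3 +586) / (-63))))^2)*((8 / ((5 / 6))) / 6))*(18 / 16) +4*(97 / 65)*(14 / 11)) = -560431115615 / 36883288871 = -15.19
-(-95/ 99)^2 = -9025/ 9801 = -0.92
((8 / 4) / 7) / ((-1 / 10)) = -20 / 7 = -2.86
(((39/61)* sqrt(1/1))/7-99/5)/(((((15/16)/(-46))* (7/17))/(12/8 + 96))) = 3422119584/14945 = 228980.90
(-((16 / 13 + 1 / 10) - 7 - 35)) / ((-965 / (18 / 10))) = -47583 / 627250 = -0.08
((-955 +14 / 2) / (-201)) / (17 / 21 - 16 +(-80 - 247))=-3318 / 240731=-0.01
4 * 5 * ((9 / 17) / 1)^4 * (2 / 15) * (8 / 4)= 34992 / 83521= 0.42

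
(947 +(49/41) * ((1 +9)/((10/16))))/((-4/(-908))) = 8991697/41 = 219309.68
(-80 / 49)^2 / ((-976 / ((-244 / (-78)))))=-800 / 93639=-0.01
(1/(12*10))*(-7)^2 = 49/120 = 0.41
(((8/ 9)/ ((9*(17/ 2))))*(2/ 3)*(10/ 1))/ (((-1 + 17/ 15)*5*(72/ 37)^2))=6845/ 223074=0.03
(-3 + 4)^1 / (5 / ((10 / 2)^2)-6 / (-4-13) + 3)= 85 / 302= 0.28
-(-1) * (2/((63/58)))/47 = 116/2961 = 0.04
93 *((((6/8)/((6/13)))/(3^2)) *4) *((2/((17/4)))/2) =15.80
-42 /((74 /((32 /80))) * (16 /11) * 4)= -231 /5920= -0.04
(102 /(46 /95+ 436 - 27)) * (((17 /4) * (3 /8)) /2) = 0.20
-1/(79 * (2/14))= -7/79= -0.09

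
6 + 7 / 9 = 61 / 9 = 6.78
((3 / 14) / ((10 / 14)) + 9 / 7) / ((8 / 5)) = 111 / 112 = 0.99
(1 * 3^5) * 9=2187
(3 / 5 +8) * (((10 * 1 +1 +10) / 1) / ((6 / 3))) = 903 / 10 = 90.30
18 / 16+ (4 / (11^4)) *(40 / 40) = 131801 / 117128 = 1.13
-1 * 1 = -1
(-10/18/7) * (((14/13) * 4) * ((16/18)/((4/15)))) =-400/351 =-1.14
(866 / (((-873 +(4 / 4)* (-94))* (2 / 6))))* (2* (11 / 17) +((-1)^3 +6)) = -277986 / 16439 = -16.91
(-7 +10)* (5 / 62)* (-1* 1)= -15 / 62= -0.24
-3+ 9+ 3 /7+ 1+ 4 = 80 /7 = 11.43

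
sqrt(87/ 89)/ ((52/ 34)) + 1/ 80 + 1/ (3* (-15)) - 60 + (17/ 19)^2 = -15389647/ 259920 + 17* sqrt(7743)/ 2314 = -58.56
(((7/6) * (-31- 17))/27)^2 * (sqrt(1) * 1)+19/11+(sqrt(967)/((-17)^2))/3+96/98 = sqrt(967)/867+2753915/392931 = 7.04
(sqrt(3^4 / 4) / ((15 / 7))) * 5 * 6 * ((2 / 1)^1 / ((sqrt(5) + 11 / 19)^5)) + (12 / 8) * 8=1021667875836615 * sqrt(5) / 423214420675232 + 3095720785947327 / 423214420675232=12.71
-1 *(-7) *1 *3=21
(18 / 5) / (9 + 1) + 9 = 234 / 25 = 9.36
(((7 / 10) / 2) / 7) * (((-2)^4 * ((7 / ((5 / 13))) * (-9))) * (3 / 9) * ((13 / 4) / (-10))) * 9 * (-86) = -1373463 / 125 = -10987.70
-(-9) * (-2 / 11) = -18 / 11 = -1.64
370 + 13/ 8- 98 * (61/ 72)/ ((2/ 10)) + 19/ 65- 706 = -3506357/ 4680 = -749.22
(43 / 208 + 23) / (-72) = -1609 / 4992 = -0.32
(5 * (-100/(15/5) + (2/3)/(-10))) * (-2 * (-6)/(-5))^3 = 2308.61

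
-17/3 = -5.67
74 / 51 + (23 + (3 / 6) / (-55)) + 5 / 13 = 1810597 / 72930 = 24.83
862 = 862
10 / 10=1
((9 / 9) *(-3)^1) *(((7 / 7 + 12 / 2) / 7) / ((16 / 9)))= -27 / 16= -1.69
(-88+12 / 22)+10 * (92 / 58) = -22838 / 319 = -71.59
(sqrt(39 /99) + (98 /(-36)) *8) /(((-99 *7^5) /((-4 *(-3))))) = 16 /101871 -4 *sqrt(429) /18302823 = 0.00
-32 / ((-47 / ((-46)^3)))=-3114752 / 47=-66271.32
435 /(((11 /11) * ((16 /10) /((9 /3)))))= 6525 /8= 815.62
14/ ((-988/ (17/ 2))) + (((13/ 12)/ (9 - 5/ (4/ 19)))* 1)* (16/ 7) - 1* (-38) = 46164071/ 1224132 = 37.71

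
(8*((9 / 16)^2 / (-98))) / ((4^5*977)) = -81 / 3137404928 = -0.00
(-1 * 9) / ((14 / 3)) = -1.93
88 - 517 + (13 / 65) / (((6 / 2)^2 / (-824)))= -20129 / 45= -447.31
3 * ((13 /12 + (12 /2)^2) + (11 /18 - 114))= -2747 /12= -228.92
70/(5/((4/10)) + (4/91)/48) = 76440/13651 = 5.60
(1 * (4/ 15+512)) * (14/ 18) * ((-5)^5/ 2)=-16808750/ 27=-622546.30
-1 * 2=-2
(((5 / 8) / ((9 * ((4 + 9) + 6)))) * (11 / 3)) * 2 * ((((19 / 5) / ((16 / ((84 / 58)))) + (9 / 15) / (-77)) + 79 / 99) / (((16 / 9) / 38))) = 911723 / 1403136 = 0.65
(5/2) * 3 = 15/2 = 7.50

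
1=1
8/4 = 2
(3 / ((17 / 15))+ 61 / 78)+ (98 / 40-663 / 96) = -108959 / 106080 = -1.03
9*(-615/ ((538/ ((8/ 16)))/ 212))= -293355/ 269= -1090.54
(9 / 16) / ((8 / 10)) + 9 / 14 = 603 / 448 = 1.35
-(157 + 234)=-391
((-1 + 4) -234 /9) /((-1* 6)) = 23 /6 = 3.83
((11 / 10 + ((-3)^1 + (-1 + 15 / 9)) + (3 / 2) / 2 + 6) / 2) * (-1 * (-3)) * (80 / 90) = 331 / 45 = 7.36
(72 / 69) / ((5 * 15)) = 8 / 575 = 0.01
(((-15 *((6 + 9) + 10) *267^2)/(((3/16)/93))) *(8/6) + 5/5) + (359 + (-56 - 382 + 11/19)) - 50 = -335913770421/19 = -17679672127.42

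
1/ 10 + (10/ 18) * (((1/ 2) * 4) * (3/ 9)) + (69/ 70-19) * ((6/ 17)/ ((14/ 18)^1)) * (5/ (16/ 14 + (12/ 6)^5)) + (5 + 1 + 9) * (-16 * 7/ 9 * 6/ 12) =-350704037/ 3727080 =-94.10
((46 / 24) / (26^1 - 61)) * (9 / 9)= -23 / 420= -0.05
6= 6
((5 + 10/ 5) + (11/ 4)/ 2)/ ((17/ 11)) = 737/ 136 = 5.42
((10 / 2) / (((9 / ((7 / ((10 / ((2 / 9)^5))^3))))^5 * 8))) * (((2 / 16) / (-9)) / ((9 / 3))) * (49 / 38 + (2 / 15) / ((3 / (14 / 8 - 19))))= -45112431366580692058112 / 1026099415018296759908782359561217403699056705061667637468595460723640530232371185302734375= -0.00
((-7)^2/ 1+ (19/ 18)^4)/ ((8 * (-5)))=-1054829/ 839808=-1.26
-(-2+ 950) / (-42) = 22.57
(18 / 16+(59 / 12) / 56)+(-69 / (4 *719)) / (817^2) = 391138530073 / 322509325152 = 1.21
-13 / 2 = -6.50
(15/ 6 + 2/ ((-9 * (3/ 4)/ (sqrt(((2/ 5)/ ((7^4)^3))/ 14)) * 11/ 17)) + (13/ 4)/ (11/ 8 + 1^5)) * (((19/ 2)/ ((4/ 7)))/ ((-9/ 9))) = -1029/ 16 + 323 * sqrt(35)/ 174708765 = -64.31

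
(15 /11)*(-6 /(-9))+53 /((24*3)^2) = 52423 /57024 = 0.92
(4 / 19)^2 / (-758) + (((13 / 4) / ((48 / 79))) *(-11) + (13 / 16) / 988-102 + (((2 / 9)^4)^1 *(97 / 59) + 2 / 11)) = -374375258764501 / 2330349915564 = -160.65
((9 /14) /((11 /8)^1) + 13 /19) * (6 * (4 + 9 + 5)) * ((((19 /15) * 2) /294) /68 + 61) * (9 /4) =83222720541 /4874716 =17072.32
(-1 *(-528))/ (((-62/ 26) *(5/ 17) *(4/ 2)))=-58344/ 155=-376.41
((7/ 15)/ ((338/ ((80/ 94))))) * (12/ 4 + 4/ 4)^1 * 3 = 112/ 7943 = 0.01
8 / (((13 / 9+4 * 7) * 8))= 9 / 265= 0.03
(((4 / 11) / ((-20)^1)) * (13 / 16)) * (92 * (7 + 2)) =-2691 / 220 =-12.23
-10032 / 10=-5016 / 5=-1003.20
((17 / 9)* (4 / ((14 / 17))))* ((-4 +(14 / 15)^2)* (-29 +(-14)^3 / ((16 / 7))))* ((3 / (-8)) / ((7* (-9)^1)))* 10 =125074576 / 59535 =2100.86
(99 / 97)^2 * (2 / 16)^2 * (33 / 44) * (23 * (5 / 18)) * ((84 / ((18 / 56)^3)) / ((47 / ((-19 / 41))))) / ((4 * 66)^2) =-5246185 / 187983690624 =-0.00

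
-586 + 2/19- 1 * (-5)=-11037/19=-580.89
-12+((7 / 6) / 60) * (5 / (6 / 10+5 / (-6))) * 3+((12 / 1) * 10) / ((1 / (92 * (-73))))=-3223733 / 4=-805933.25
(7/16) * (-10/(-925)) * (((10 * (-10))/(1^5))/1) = -35/74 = -0.47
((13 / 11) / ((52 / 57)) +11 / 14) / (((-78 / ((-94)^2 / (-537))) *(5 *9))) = 1415969 / 145134990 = 0.01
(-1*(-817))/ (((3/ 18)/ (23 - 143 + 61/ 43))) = -581286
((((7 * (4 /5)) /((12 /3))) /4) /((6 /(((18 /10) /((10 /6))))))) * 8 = 63 /125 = 0.50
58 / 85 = 0.68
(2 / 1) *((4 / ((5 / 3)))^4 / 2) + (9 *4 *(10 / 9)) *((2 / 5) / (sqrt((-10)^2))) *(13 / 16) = 43097 / 1250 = 34.48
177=177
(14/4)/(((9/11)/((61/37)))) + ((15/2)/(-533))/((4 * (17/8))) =42549527/6034626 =7.05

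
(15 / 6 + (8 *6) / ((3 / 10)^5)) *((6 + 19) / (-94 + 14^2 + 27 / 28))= 4796.71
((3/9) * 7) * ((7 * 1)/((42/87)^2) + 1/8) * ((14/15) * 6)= 3941/10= 394.10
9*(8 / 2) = 36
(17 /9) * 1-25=-208 /9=-23.11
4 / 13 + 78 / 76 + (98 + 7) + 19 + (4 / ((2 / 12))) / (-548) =8479391 / 67678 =125.29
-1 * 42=-42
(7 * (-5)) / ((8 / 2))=-35 / 4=-8.75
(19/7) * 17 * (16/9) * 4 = 20672/63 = 328.13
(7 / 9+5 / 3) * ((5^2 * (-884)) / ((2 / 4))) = -972400 / 9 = -108044.44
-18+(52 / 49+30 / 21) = -760 / 49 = -15.51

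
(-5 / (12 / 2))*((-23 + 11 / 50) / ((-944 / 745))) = -14.98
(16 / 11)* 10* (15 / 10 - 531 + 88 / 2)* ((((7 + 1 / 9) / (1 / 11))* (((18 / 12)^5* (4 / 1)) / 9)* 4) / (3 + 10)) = -7457280 / 13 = -573636.92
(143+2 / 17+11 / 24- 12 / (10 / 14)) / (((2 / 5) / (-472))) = -15258757 / 102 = -149595.66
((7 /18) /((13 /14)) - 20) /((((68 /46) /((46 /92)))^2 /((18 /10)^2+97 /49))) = -3874568983 /331367400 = -11.69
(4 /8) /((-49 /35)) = -5 /14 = -0.36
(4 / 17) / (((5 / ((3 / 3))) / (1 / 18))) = 2 / 765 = 0.00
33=33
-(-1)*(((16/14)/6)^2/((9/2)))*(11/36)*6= 0.01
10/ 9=1.11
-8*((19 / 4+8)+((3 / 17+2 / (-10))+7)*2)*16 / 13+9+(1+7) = -271743 / 1105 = -245.92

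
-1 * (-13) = 13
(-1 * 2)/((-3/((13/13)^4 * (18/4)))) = 3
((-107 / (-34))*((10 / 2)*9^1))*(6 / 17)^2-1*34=-80372 / 4913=-16.36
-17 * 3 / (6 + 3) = -17 / 3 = -5.67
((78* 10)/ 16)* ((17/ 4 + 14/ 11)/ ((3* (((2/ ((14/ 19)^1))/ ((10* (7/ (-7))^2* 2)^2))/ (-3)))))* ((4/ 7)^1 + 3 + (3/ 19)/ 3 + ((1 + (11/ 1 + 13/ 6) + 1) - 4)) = -423700875/ 722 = -586843.32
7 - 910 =-903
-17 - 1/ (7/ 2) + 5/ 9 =-1054/ 63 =-16.73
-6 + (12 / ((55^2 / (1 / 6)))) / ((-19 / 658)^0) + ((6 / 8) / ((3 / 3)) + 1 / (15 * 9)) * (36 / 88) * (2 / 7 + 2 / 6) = -8854157 / 1524600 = -5.81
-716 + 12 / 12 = -715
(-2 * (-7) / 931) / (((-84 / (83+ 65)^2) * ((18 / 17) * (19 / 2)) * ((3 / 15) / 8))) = -7447360 / 477603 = -15.59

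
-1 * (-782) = 782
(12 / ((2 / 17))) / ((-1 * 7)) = -14.57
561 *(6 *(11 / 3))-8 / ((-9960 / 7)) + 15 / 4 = 61481863 / 4980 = 12345.76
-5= -5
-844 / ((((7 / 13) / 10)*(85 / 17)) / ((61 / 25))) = -1338584 / 175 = -7649.05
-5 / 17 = -0.29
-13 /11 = -1.18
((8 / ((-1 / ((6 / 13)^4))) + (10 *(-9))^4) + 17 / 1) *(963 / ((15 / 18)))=10827323044906482 / 142805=75818935225.70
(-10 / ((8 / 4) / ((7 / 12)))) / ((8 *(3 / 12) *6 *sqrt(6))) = -35 *sqrt(6) / 864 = -0.10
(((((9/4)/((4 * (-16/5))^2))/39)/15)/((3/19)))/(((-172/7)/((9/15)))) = -133/36634624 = -0.00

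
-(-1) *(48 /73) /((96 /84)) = 0.58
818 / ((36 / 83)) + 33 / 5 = 170329 / 90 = 1892.54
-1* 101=-101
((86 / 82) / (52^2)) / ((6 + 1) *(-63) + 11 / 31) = -1333 / 1514402240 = -0.00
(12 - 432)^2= 176400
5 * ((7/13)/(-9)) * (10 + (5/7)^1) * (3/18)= -125/234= -0.53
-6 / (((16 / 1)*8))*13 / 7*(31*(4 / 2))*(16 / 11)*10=-6045 / 77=-78.51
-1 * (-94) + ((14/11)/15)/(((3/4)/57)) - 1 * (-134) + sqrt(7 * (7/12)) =7 * sqrt(3)/6 + 38684/165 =236.47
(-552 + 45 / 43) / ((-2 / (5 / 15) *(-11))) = -7897 / 946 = -8.35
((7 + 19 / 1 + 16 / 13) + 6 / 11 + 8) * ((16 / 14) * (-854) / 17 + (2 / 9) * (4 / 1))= -44243168 / 21879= -2022.18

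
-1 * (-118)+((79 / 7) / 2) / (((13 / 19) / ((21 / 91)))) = 283691 / 2366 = 119.90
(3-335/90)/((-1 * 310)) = 0.00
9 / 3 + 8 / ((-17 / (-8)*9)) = 523 / 153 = 3.42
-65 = -65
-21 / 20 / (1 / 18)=-189 / 10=-18.90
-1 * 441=-441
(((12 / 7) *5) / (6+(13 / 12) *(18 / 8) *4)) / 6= 40 / 441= 0.09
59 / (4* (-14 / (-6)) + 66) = 177 / 226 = 0.78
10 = 10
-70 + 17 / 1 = -53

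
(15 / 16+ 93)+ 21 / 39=19651 / 208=94.48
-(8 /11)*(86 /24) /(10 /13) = -3.39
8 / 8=1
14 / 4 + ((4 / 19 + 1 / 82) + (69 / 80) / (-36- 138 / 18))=30230747 / 8163920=3.70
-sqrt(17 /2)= -sqrt(34) /2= -2.92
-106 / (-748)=53 / 374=0.14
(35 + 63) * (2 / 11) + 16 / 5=1156 / 55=21.02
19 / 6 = 3.17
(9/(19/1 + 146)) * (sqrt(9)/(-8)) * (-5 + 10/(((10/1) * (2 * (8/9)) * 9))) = 711/7040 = 0.10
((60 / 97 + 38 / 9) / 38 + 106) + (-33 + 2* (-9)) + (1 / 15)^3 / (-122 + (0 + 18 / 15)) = 41422227557 / 751391100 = 55.13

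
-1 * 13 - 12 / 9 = -43 / 3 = -14.33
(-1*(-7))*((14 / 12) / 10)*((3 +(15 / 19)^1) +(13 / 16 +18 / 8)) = 102067 / 18240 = 5.60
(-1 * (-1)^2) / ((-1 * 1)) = 1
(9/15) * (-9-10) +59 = 238/5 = 47.60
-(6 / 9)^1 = -2 / 3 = -0.67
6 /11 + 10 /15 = 1.21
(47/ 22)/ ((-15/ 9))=-141/ 110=-1.28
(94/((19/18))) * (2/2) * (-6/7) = -10152/133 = -76.33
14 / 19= 0.74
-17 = -17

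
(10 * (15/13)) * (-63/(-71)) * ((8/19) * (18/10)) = 136080/17537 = 7.76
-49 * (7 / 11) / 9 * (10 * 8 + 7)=-9947 / 33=-301.42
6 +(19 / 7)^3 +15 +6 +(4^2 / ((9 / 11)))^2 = 11930488 / 27783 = 429.42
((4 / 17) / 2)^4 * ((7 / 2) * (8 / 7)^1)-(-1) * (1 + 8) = 751753 / 83521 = 9.00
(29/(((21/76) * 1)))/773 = 2204/16233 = 0.14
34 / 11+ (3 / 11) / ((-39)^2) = 17239 / 5577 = 3.09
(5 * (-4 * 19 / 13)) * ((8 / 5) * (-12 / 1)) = 7296 / 13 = 561.23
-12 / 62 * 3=-18 / 31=-0.58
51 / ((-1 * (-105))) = 17 / 35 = 0.49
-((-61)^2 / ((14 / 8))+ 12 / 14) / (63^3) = -14890 / 1750329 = -0.01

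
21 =21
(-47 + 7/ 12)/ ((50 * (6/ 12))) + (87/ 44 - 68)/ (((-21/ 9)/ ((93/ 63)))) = 460993/ 11550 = 39.91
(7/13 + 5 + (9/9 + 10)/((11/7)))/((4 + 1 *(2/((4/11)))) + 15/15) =1.19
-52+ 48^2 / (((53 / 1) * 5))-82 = -33206 / 265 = -125.31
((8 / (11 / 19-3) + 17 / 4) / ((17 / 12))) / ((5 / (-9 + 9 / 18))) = -261 / 230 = -1.13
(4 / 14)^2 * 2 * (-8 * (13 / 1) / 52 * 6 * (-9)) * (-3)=-52.90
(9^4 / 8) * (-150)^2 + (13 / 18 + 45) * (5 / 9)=18452837.90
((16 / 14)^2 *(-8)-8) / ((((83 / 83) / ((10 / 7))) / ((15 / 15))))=-9040 / 343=-26.36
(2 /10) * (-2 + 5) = 3 /5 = 0.60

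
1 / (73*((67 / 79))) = 79 / 4891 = 0.02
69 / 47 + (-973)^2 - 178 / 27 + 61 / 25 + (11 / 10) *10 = 30035241334 / 31725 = 946737.32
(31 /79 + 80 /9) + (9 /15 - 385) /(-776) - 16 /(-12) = 15324451 /1379340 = 11.11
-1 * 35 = -35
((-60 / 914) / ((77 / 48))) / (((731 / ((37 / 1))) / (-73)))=3889440 / 25723159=0.15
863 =863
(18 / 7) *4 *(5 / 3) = 120 / 7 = 17.14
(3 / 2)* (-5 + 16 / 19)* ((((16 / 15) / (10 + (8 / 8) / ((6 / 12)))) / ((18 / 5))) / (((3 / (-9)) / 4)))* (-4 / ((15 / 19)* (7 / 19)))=-24016 / 945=-25.41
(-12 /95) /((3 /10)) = -8 /19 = -0.42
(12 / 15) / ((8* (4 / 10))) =1 / 4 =0.25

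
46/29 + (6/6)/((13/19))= 1149/377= 3.05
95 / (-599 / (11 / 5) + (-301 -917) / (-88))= -4180 / 11371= -0.37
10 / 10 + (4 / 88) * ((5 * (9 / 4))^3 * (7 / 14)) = 93941 / 2816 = 33.36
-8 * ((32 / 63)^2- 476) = 15105760 / 3969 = 3805.94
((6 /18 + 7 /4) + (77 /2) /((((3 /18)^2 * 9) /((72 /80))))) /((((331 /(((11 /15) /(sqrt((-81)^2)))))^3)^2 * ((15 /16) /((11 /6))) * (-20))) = -164491210411 /28558106121242478509079129615480468750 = -0.00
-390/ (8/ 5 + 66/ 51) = -5525/ 41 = -134.76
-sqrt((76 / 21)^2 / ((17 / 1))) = -76 * sqrt(17) / 357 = -0.88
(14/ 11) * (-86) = -109.45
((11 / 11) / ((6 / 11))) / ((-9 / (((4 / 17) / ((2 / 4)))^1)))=-44 / 459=-0.10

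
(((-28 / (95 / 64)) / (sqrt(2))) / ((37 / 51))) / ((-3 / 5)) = 15232* sqrt(2) / 703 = 30.64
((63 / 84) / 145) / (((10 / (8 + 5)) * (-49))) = -39 / 284200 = -0.00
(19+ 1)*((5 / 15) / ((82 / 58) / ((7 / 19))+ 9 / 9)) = 2030 / 1473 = 1.38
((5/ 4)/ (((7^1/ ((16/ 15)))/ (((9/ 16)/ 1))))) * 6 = 0.64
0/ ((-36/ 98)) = 0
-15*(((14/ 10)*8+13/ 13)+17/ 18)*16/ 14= -676/ 3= -225.33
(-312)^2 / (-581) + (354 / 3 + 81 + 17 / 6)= 119527 / 3486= 34.29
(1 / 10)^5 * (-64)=-2 / 3125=-0.00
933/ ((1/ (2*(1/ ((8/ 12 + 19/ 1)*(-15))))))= -1866/ 295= -6.33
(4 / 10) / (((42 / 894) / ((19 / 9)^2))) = 107578 / 2835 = 37.95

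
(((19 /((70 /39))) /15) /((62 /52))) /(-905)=-3211 /4909625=-0.00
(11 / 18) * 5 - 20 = -305 / 18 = -16.94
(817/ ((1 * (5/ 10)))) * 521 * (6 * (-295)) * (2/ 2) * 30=-45204773400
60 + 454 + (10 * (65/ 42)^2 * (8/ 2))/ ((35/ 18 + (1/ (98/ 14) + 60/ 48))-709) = 49204042/ 95753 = 513.86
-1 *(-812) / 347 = 812 / 347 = 2.34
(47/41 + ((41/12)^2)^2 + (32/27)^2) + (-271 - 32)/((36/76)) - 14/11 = -42261742277/84167424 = -502.12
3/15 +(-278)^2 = 386421/5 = 77284.20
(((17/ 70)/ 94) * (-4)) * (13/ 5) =-221/ 8225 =-0.03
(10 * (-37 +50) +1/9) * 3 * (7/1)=8197/3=2732.33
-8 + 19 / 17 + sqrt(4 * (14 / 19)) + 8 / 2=-49 / 17 + 2 * sqrt(266) / 19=-1.17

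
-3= -3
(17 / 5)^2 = 289 / 25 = 11.56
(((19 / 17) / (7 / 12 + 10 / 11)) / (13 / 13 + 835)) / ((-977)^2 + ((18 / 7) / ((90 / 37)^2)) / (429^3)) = 746111416050 / 795035836972103657131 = 0.00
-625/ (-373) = 625/ 373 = 1.68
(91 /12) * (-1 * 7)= -637 /12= -53.08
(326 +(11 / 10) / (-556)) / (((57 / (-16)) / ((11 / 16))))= -6646013 / 105640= -62.91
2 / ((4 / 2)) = 1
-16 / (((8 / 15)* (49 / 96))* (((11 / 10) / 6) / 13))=-2246400 / 539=-4167.72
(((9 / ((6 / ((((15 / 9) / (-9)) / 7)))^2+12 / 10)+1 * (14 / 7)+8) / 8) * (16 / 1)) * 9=38580255 / 214331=180.00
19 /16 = 1.19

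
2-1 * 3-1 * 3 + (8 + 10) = 14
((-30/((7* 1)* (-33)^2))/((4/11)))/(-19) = 5/8778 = 0.00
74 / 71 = 1.04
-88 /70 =-44 /35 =-1.26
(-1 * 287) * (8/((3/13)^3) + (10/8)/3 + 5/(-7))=-20168023/108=-186740.95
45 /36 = 5 /4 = 1.25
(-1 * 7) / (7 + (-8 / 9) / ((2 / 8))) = -63 / 31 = -2.03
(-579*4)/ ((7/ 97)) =-224652/ 7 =-32093.14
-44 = -44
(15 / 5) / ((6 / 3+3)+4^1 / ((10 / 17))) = 15 / 59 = 0.25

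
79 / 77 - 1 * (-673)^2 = -34875454 / 77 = -452927.97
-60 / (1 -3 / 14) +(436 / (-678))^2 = -96010876 / 1264131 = -75.95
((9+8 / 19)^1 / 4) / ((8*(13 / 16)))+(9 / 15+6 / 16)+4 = 52733 / 9880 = 5.34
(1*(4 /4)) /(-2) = -0.50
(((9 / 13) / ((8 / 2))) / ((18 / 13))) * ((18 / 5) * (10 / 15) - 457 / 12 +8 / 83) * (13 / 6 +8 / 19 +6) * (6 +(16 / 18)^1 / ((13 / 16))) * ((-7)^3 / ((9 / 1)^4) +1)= -539415594553 / 2100254832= -256.83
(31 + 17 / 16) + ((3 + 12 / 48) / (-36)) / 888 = 4099883 / 127872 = 32.06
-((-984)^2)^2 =-937519681536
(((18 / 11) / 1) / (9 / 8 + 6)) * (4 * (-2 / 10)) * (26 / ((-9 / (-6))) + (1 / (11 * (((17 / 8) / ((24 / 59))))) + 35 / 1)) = -110896448 / 11529485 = -9.62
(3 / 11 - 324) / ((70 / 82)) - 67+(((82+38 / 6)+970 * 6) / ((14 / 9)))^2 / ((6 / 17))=881253007549 / 21560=40874443.76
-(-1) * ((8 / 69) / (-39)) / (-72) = 0.00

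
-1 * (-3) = 3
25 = 25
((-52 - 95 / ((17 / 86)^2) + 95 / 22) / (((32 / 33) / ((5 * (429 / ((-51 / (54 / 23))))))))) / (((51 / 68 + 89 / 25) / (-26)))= -296655706722375 / 194810276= -1522792.91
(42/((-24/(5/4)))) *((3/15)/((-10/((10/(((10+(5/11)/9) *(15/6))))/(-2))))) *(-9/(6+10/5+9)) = 6237/1353200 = 0.00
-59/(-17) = 3.47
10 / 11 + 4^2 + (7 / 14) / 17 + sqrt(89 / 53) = sqrt(4717) / 53 + 6335 / 374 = 18.23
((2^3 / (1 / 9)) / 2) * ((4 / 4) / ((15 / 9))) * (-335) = -7236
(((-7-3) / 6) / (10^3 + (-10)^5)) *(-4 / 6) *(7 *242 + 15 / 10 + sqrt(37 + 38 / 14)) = -3391 / 178200-sqrt(1946) / 623700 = -0.02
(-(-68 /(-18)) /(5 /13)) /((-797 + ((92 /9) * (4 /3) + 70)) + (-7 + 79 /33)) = 1122 /82015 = 0.01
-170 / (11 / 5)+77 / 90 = -75653 / 990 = -76.42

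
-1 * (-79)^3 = 493039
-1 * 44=-44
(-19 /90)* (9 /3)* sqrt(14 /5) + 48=48 - 19* sqrt(70) /150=46.94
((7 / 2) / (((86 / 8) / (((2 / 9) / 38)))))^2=0.00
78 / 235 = 0.33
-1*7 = -7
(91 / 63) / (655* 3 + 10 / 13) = 169 / 229995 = 0.00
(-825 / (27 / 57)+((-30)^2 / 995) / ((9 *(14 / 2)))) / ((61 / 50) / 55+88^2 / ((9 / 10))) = -60046511250 / 296654044757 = -0.20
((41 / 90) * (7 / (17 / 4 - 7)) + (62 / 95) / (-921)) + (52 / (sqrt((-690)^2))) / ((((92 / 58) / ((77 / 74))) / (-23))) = -11289783157 / 4914244170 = -2.30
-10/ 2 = -5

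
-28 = -28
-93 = -93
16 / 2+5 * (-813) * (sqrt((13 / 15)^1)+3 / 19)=-271 * sqrt(195) -12043 / 19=-4418.15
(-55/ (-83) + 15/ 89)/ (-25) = -1228/ 36935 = -0.03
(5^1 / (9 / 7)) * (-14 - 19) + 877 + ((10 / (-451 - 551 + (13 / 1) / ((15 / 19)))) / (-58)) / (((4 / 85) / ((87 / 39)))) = 1726555261 / 2306148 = 748.67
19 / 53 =0.36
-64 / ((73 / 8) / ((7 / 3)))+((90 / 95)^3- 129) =-217079057 / 1502121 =-144.52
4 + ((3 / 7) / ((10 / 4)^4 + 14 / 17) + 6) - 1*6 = 304588 / 75943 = 4.01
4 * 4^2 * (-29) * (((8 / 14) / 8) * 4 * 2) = -1060.57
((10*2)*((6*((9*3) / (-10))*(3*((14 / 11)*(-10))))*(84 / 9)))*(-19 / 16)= -1508220 / 11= -137110.91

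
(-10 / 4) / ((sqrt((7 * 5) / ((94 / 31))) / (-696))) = 512.15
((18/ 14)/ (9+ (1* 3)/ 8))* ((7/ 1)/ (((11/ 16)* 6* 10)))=32/ 1375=0.02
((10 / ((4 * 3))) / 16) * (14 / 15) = 7 / 144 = 0.05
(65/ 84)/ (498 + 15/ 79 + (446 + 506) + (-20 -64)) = 0.00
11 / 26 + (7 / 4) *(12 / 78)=9 / 13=0.69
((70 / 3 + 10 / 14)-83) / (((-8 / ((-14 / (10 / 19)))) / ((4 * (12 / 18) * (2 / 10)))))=-104.54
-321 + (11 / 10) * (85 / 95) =-60803 / 190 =-320.02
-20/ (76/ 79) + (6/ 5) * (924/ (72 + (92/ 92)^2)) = -38839/ 6935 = -5.60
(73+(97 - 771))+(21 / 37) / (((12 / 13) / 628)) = -214.86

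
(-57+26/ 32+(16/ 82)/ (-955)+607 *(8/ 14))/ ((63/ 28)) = 1274690129/ 9867060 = 129.19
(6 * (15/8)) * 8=90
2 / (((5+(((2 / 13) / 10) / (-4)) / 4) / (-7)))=-14560 / 5199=-2.80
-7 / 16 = -0.44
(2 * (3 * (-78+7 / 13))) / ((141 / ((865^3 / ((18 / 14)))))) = -9124431783250 / 5499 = -1659289285.92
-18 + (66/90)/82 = -22129/1230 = -17.99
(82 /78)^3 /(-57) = -0.02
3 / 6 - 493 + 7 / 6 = -1474 / 3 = -491.33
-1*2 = -2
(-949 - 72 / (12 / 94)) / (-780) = 1513 / 780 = 1.94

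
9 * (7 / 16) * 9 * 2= 567 / 8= 70.88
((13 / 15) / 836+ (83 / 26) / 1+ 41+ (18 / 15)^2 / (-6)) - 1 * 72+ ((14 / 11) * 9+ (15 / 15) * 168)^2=288492222481 / 8966100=32175.89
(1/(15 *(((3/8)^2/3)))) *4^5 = 65536/45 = 1456.36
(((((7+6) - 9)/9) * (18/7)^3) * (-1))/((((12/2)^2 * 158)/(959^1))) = -1.27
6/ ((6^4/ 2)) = 0.01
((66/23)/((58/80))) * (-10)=-26400/667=-39.58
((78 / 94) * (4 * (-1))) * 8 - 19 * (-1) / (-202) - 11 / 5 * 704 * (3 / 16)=-15050233 / 47470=-317.05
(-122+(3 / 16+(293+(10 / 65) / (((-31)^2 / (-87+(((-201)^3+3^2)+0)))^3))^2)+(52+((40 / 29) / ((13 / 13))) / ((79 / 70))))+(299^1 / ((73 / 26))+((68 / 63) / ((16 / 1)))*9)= 21487209733128504896086162680040785299896340453851 / 2493406013773481439106654544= 8617613663572624374641.24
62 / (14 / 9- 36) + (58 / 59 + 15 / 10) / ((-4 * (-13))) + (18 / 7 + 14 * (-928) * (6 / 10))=-334784245 / 42952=-7794.38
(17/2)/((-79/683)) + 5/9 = -103709/1422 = -72.93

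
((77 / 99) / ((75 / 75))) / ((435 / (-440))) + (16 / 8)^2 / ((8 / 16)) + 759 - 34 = 573323 / 783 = 732.21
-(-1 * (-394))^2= -155236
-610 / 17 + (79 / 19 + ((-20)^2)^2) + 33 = 51680412 / 323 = 160001.28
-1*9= -9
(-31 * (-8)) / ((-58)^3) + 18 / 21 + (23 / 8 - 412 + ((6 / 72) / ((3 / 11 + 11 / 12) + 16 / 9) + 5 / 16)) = -1309284351681 / 3209592400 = -407.93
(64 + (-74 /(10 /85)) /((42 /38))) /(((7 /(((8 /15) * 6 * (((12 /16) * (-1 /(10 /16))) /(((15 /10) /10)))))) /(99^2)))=4435592832 /245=18104460.54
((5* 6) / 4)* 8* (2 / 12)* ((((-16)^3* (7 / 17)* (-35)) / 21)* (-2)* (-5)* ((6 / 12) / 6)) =3584000 / 153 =23424.84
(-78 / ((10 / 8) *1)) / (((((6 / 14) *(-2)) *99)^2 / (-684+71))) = 780962 / 147015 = 5.31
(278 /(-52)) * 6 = -417 /13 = -32.08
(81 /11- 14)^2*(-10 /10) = -5329 /121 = -44.04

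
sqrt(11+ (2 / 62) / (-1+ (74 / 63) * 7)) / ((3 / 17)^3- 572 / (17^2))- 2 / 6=-4913 * sqrt(44680610) / 19539455- 1 / 3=-2.01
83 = 83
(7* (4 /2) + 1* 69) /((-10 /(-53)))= 4399 /10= 439.90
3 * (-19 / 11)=-57 / 11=-5.18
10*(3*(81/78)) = 405/13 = 31.15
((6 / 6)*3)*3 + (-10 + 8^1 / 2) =3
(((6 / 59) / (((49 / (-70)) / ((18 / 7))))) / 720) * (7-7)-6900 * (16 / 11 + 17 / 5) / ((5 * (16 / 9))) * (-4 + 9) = -829035 / 44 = -18841.70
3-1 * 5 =-2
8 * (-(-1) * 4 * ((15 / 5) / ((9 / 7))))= 224 / 3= 74.67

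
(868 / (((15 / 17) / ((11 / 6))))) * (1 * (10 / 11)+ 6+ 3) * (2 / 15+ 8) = 98112644 / 675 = 145352.07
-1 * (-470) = 470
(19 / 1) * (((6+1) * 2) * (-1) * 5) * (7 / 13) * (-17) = 158270 / 13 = 12174.62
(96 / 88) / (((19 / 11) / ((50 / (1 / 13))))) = 7800 / 19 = 410.53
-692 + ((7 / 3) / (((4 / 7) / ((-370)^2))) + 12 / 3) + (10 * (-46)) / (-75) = 8374897 / 15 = 558326.47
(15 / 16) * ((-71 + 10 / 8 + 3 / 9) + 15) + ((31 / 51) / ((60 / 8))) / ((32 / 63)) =-276657 / 5440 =-50.86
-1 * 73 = -73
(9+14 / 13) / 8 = 131 / 104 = 1.26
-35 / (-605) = 7 / 121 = 0.06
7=7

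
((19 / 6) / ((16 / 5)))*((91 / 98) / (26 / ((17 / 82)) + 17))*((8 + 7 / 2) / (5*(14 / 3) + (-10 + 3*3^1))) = 482885 / 145337472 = 0.00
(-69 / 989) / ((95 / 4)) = -12 / 4085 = -0.00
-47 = -47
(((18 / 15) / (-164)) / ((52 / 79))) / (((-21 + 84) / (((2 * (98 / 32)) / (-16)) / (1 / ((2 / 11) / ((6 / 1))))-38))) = 12684319 / 1891169280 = 0.01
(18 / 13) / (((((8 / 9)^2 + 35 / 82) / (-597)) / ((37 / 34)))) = -739.18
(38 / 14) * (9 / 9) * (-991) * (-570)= 10732530 / 7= 1533218.57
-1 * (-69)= 69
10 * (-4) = -40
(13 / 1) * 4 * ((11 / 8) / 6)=143 / 12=11.92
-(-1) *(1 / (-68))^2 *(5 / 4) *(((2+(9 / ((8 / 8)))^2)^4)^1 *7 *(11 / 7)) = 141122.82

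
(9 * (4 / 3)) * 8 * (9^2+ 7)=8448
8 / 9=0.89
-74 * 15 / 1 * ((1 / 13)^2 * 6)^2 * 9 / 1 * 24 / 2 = -4315680 / 28561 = -151.10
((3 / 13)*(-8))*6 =-144 / 13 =-11.08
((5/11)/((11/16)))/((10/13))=104/121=0.86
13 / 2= 6.50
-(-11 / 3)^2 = -121 / 9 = -13.44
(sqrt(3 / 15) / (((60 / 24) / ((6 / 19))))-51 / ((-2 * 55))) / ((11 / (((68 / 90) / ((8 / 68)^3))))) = 83521 * sqrt(5) / 78375 +1419857 / 72600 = 21.94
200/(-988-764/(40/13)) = -2000/12363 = -0.16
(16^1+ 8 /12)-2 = 14.67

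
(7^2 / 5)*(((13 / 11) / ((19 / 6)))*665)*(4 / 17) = 572.28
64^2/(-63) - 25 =-5671/63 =-90.02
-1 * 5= -5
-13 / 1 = -13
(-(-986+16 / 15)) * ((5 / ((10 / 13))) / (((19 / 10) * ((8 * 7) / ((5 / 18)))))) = 480155 / 28728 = 16.71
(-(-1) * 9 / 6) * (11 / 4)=33 / 8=4.12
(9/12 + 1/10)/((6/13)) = 221/120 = 1.84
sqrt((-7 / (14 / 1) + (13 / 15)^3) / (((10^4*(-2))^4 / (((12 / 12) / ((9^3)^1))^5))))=sqrt(30570) / 2582803260000000000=0.00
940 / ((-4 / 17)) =-3995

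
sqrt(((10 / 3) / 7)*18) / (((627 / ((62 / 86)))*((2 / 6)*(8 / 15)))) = 465*sqrt(105) / 251636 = 0.02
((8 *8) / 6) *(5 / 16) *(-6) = -20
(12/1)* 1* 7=84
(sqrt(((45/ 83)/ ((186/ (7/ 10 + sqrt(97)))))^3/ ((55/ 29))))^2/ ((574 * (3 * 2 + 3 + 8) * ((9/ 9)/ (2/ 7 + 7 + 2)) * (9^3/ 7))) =10989173/ 451355309565139584 + 18561595 * sqrt(97)/ 1579743583477988544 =0.00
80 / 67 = 1.19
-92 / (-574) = 46 / 287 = 0.16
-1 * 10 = -10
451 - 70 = 381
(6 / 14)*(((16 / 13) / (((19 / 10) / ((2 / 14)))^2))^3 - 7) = -255363708402340353 / 85121240230113451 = -3.00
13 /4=3.25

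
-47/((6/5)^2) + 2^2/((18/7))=-373/12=-31.08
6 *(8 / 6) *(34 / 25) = 272 / 25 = 10.88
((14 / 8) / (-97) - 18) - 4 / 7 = -50489 / 2716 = -18.59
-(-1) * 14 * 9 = 126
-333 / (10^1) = -333 / 10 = -33.30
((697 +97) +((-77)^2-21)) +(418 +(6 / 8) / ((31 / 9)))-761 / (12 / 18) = 741361 / 124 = 5978.72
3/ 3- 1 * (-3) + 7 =11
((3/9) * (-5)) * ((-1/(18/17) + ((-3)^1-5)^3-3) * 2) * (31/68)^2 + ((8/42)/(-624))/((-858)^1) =580692568033/1624647024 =357.43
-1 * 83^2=-6889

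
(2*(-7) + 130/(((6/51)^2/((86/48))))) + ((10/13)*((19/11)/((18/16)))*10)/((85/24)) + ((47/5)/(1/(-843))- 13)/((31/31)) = 5181159497/583440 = 8880.36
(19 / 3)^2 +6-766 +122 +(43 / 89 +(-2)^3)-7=-490537 / 801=-612.41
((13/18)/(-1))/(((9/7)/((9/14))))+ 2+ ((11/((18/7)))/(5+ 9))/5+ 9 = 107/10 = 10.70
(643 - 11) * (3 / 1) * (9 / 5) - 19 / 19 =17059 / 5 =3411.80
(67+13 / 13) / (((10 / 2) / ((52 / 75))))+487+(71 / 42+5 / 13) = 34022927 / 68250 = 498.50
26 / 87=0.30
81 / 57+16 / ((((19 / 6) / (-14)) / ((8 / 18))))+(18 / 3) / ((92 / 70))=-33368 / 1311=-25.45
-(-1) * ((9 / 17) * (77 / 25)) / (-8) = -693 / 3400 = -0.20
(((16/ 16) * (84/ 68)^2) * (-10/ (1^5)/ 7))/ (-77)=90/ 3179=0.03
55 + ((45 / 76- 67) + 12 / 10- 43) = -20219 / 380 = -53.21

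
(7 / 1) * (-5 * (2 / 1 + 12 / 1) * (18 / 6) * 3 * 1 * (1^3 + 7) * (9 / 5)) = -63504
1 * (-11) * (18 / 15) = -13.20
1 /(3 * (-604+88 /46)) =-23 /41544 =-0.00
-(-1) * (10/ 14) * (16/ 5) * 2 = 32/ 7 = 4.57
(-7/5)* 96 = -672/5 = -134.40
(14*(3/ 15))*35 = 98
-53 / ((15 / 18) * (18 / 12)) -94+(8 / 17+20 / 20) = -11469 / 85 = -134.93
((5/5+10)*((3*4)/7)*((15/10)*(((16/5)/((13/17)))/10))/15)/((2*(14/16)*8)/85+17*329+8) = 152592/1083125225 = 0.00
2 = 2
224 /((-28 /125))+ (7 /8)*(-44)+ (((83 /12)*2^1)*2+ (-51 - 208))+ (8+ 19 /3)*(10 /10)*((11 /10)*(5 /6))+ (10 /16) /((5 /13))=-90365 /72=-1255.07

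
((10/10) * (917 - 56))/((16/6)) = 2583/8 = 322.88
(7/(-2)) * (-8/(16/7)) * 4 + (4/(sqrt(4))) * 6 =61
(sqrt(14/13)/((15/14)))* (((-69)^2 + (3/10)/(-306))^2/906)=165080040831727* sqrt(182)/91903734000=24232.44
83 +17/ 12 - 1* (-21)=105.42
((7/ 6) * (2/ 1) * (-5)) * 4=-140/ 3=-46.67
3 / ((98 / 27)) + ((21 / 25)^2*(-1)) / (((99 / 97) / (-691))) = 322420529 / 673750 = 478.55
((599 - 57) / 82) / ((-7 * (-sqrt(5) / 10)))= 542 * sqrt(5) / 287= 4.22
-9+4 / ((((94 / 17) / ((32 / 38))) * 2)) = -7765 / 893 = -8.70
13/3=4.33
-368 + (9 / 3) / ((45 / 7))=-5513 / 15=-367.53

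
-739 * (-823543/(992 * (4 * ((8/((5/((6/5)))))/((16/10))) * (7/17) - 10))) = -51730853545/676544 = -76463.40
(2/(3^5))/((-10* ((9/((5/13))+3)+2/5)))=-1/32562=-0.00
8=8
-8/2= -4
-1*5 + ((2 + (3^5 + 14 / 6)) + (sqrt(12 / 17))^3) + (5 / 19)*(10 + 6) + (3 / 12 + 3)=24*sqrt(51) / 289 + 56953 / 228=250.39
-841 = -841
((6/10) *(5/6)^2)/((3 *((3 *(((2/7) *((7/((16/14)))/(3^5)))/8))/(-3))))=-1080/7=-154.29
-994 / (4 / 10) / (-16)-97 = 58.31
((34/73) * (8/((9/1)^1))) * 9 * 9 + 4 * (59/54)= 37.90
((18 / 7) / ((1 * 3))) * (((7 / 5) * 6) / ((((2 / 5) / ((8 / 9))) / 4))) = 64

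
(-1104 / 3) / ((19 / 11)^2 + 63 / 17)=-47311 / 860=-55.01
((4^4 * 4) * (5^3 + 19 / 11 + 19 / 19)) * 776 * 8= 8931573760 / 11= 811961250.91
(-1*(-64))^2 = 4096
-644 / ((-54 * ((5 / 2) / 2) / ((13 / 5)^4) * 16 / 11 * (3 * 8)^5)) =50581531 / 1343692800000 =0.00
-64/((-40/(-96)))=-153.60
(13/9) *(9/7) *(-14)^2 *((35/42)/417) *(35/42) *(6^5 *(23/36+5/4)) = 1237600/139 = 8903.60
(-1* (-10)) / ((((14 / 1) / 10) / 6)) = 300 / 7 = 42.86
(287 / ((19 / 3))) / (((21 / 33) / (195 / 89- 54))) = -6238683 / 1691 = -3689.35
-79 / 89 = -0.89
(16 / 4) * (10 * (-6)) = -240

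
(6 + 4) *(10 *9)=900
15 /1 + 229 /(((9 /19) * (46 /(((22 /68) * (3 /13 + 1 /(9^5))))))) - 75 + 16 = -116738078842 /2701314603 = -43.22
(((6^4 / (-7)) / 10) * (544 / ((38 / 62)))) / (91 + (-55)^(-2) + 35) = -6611362560 / 50693083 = -130.42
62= 62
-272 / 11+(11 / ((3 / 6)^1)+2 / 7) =-188 / 77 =-2.44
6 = 6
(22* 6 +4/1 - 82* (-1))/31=218/31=7.03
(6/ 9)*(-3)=-2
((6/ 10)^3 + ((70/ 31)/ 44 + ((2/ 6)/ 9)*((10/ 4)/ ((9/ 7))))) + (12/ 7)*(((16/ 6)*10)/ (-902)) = 858087887/ 2972710125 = 0.29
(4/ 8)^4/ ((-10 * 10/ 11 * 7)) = -11/ 11200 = -0.00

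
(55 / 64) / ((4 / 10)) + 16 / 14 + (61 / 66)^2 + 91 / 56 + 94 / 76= 129910415 / 18539136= 7.01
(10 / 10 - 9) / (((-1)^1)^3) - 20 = -12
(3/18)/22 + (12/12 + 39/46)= 1.86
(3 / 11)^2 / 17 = 9 / 2057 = 0.00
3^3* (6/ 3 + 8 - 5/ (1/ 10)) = -1080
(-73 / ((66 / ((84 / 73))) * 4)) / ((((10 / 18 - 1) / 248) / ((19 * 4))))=148428 / 11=13493.45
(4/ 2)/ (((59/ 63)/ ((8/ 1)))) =1008/ 59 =17.08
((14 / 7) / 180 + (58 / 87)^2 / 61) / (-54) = -0.00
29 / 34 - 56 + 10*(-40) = -15475 / 34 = -455.15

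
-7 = -7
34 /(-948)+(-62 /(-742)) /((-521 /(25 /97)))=-319104209 /8887133598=-0.04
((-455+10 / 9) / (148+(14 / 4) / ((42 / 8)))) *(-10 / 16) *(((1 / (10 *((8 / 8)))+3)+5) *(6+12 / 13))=4963275 / 46384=107.00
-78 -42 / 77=-864 / 11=-78.55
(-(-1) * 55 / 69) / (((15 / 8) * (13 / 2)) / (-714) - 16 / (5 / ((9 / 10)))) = -0.28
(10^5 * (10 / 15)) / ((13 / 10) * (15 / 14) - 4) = -5600000 / 219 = -25570.78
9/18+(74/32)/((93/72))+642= 19973/31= 644.29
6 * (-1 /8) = -3 /4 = -0.75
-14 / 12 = -7 / 6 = -1.17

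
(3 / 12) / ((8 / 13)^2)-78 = -19799 / 256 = -77.34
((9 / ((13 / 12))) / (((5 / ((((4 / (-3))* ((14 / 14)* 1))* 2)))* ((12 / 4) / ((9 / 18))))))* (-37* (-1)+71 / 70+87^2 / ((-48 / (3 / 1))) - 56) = 824961 / 2275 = 362.62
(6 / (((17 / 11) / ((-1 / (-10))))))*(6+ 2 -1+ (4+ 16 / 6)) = 451 / 85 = 5.31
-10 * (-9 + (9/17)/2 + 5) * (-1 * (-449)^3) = 57479469115/17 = 3381145242.06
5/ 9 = 0.56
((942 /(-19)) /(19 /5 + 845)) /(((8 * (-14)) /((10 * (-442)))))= -2.31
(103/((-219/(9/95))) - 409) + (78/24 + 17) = -10785161/27740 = -388.79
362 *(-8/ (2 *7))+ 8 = -1392/ 7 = -198.86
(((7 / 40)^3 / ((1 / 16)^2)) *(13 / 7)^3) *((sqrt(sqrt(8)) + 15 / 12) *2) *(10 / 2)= 2197 / 20 + 2197 *2^(3 / 4) / 25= 257.65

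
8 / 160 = 1 / 20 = 0.05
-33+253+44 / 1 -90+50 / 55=1924 / 11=174.91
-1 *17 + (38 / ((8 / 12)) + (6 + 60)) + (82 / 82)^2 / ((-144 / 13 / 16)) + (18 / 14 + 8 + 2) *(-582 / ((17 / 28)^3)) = -1293059939 / 44217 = -29243.50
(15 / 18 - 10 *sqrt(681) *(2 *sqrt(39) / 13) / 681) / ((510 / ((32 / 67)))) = 8 / 10251 - 64 *sqrt(2951) / 10083567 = 0.00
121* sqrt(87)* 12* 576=836352* sqrt(87)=7800972.13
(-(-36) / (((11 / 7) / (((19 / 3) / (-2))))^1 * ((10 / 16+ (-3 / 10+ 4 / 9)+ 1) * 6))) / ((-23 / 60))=410400 / 23023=17.83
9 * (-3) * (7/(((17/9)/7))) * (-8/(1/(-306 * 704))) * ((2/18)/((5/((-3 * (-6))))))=-2414168064/5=-482833612.80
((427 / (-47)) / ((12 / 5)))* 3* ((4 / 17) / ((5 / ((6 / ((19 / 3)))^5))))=-806845536 / 1978403101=-0.41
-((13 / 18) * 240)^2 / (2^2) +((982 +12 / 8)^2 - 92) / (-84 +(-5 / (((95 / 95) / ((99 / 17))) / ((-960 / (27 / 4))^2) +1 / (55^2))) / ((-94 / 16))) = -1962472336346923 / 275921113968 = -7112.44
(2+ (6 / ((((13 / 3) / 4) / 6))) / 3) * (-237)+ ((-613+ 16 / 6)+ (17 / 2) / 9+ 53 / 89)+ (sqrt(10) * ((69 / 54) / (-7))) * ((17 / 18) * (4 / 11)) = -77223311 / 20826 - 391 * sqrt(10) / 6237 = -3708.22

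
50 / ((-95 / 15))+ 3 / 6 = -281 / 38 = -7.39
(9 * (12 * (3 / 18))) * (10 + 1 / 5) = 918 / 5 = 183.60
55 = 55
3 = 3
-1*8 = -8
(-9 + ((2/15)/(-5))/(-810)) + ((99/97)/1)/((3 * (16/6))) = -209131099/23571000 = -8.87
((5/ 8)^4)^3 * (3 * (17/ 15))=830078125/ 68719476736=0.01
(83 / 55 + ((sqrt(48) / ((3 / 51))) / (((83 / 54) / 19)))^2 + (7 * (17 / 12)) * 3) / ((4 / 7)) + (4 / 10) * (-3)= 22488515421667 / 6062320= 3709555.98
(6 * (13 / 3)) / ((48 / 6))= 13 / 4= 3.25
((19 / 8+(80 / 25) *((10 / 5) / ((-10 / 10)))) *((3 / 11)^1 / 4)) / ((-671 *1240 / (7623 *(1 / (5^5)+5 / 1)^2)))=1857476503701 / 29546875000000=0.06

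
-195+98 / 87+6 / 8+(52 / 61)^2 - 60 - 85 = -436897915 / 1294908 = -337.40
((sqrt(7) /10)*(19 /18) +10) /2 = 19*sqrt(7) /360 +5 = 5.14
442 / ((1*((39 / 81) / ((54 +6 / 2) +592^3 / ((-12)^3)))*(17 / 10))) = -64805060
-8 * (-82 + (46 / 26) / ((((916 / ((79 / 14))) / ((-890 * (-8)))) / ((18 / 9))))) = -12203696 / 20839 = -585.62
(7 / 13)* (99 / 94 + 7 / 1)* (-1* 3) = -15897 / 1222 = -13.01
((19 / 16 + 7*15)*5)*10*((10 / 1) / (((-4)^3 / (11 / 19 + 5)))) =-4628.24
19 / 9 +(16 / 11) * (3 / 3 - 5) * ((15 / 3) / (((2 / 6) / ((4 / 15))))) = -2095 / 99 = -21.16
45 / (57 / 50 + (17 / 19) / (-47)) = 2009250 / 50051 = 40.14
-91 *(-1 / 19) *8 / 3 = 728 / 57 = 12.77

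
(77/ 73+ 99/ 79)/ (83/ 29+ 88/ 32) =1543960/ 3754317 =0.41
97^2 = 9409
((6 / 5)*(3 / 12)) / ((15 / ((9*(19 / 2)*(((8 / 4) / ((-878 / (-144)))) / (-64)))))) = -1539 / 175600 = -0.01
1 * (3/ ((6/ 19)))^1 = 19/ 2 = 9.50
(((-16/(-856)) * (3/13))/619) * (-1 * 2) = -12/861029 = -0.00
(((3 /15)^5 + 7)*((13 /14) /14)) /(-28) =-71097 /4287500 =-0.02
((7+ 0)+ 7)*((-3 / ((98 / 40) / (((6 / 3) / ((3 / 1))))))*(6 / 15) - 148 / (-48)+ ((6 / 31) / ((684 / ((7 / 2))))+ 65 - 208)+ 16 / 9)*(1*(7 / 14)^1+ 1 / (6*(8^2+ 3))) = -7265131394 / 7458507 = -974.07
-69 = -69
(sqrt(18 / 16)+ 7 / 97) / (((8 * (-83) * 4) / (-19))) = 133 / 257632+ 57 * sqrt(2) / 10624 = 0.01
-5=-5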